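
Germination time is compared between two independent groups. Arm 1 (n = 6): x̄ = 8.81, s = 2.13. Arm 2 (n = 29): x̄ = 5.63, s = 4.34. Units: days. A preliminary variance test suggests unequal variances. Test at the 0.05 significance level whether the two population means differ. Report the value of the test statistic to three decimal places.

Let group 1 = arm 1, group 2 = arm 2. H0: μ_1 = μ_2; H1: μ_1 ≠ μ_2 (Welch's two-sample t-test, two-sided).
t = (x̄_1 − x̄_2)/√(s_1²/n_1 + s_2²/n_2) = (8.81 − 5.63)/√(2.13²/6 + 4.34²/29) = 2.682
Welch–Satterthwaite df ≈ 15.27
Two-sided p-value ≈ 0.0169
Since p ≈ 0.0169 < α = 0.05, reject H0; the evidence is statistically significant.

2.682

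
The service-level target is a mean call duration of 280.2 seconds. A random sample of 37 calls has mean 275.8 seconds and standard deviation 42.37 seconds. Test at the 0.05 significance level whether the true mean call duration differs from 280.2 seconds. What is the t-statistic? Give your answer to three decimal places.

H0: μ = 280.2; H1: μ ≠ 280.2 (one-sample t-test, two-sided).
t = (x̄ − μ₀)/(s/√n) = (275.8 − 280.2)/(42.37/√37) = -0.632
df = n − 1 = 36
Two-sided p-value ≈ 0.5316
Since p ≈ 0.5316 > α = 0.05, fail to reject H0; the data do not provide sufficient evidence against H0.

-0.632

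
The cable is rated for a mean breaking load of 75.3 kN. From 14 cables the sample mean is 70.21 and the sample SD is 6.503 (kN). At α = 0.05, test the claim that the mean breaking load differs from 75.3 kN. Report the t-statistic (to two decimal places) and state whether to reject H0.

t = -2.93; reject H0

H0: μ = 75.3; H1: μ ≠ 75.3 (one-sample t-test, two-sided).
t = (x̄ − μ₀)/(s/√n) = (70.21 − 75.3)/(6.503/√14) = -2.93
df = n − 1 = 13
Two-sided p-value ≈ 0.012
Since p ≈ 0.012 < α = 0.05, reject H0; the evidence is statistically significant.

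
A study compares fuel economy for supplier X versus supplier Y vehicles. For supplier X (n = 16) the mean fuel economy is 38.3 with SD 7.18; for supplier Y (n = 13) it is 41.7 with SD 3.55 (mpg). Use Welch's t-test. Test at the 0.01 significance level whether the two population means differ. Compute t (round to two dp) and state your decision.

t = -1.66; fail to reject H0

Let group 1 = supplier X, group 2 = supplier Y. H0: μ_1 = μ_2; H1: μ_1 ≠ μ_2 (Welch's two-sample t-test, two-sided).
t = (x̄_1 − x̄_2)/√(s_1²/n_1 + s_2²/n_2) = (38.3 − 41.7)/√(7.18²/16 + 3.55²/13) = -1.66
Welch–Satterthwaite df ≈ 22.80
Two-sided p-value ≈ 0.110
Since p ≈ 0.110 > α = 0.01, fail to reject H0; the data do not provide sufficient evidence against H0.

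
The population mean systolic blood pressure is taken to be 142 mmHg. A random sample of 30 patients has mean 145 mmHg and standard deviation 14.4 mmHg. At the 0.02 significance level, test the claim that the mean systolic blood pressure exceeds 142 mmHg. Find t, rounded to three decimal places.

1.141

H0: μ = 142; H1: μ > 142 (one-sample t-test, right-tailed).
t = (x̄ − μ₀)/(s/√n) = (145 − 142)/(14.4/√30) = 1.141
df = n − 1 = 29
p-value = P(T ≥ 1.141) ≈ 0.132
Since p ≈ 0.132 > α = 0.02, fail to reject H0; the data do not provide sufficient evidence against H0.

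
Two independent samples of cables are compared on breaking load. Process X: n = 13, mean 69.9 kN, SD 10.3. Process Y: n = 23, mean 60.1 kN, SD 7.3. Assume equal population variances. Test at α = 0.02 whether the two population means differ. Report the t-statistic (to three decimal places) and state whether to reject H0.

Let group 1 = process X, group 2 = process Y. H0: μ_1 = μ_2; H1: μ_1 ≠ μ_2 (two-sample pooled-variance t-test, two-sided).
s_p² = [(13−1)·10.3² + (23−1)·7.3²]/(13+23−2) = 71.9253
t = (69.9 − 60.1)/√[71.9253·(1/13 + 1/23)] = 3.330
df = n₁ + n₂ − 2 = 34
Two-sided p-value ≈ 0.0021
Since p ≈ 0.0021 < α = 0.02, reject H0; the data support H1.

t = 3.330; reject H0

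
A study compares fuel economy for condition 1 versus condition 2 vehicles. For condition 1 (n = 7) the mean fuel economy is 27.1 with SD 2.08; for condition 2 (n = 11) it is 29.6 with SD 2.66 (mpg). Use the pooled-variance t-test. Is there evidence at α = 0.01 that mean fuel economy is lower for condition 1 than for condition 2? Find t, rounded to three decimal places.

-2.103

Let group 1 = condition 1, group 2 = condition 2. H0: μ_1 = μ_2; H1: μ_1 < μ_2 (two-sample pooled-variance t-test, left-tailed).
s_p² = [(7−1)·2.08² + (11−1)·2.66²]/(7+11−2) = 6.04465
t = (27.1 − 29.6)/√[6.04465·(1/7 + 1/11)] = -2.103
df = n₁ + n₂ − 2 = 16
p-value = P(T ≤ -2.103) ≈ 0.026
Since p ≈ 0.026 > α = 0.01, fail to reject H0; the data do not provide sufficient evidence against H0.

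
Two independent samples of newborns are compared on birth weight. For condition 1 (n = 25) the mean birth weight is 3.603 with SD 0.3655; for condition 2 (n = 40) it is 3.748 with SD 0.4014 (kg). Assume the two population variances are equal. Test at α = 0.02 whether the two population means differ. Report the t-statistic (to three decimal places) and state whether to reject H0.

Let group 1 = condition 1, group 2 = condition 2. H0: μ_1 = μ_2; H1: μ_1 ≠ μ_2 (two-sample pooled-variance t-test, two-sided).
s_p² = [(25−1)·0.3655² + (40−1)·0.4014²]/(25+40−2) = 0.150634
t = (3.603 − 3.748)/√[0.150634·(1/25 + 1/40)] = -1.465
df = n₁ + n₂ − 2 = 63
Two-sided p-value ≈ 0.148
Since p ≈ 0.148 > α = 0.02, fail to reject H0; the evidence is not statistically significant.

t = -1.465; fail to reject H0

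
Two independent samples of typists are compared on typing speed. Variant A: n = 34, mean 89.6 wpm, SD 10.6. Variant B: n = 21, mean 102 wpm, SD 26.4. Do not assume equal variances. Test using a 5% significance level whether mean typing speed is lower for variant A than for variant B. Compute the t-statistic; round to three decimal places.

Let group 1 = variant A, group 2 = variant B. H0: μ_1 = μ_2; H1: μ_1 < μ_2 (Welch's two-sample t-test, left-tailed).
t = (x̄_1 − x̄_2)/√(s_1²/n_1 + s_2²/n_2) = (89.6 − 102)/√(10.6²/34 + 26.4²/21) = -2.053
Welch–Satterthwaite df ≈ 24.04
p-value = P(T ≤ -2.053) ≈ 0.026
Since p ≈ 0.026 < α = 0.05, reject H0; the data support H1.

-2.053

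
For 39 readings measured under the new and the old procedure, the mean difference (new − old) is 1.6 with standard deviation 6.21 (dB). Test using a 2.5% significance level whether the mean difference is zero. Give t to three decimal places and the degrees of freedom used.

H0: μ_d = 0; H1: μ_d ≠ 0 (paired t-test on the differences, two-sided).
t = d̄/(s_d/√n) = 1.6/(6.21/√39) = 1.609
df = n − 1 = 38
Two-sided p-value ≈ 0.1159
Since p ≈ 0.1159 > α = 0.025, fail to reject H0; the data do not provide sufficient evidence against H0.

t = 1.609, df = 38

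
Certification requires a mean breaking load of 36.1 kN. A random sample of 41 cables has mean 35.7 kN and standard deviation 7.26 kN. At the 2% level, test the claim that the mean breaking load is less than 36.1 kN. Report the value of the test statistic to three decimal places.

H0: μ = 36.1; H1: μ < 36.1 (one-sample t-test, left-tailed).
t = (x̄ − μ₀)/(s/√n) = (35.7 − 36.1)/(7.26/√41) = -0.353
df = n − 1 = 40
p-value = P(T ≤ -0.353) ≈ 0.363
Since p ≈ 0.363 > α = 0.02, fail to reject H0; the data do not provide sufficient evidence against H0.

-0.353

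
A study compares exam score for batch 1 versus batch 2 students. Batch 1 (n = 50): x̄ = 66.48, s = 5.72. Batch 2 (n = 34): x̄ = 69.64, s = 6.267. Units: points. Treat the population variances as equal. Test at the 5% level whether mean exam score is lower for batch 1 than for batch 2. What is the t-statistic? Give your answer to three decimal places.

-2.391

Let group 1 = batch 1, group 2 = batch 2. H0: μ_1 = μ_2; H1: μ_1 < μ_2 (two-sample pooled-variance t-test, left-tailed).
s_p² = [(50−1)·5.72² + (34−1)·6.267²]/(50+34−2) = 35.3571
t = (66.48 − 69.64)/√[35.3571·(1/50 + 1/34)] = -2.391
df = n₁ + n₂ − 2 = 82
p-value = P(T ≤ -2.391) ≈ 0.0096
Since p ≈ 0.0096 < α = 0.05, reject H0; the evidence is statistically significant.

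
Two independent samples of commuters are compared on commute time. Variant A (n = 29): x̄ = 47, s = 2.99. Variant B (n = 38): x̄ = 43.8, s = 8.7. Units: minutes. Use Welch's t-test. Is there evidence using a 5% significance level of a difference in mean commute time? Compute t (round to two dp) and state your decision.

t = 2.11; reject H0

Let group 1 = variant A, group 2 = variant B. H0: μ_1 = μ_2; H1: μ_1 ≠ μ_2 (Welch's two-sample t-test, two-sided).
t = (x̄_1 − x̄_2)/√(s_1²/n_1 + s_2²/n_2) = (47 − 43.8)/√(2.99²/29 + 8.7²/38) = 2.11
Welch–Satterthwaite df ≈ 47.83
Two-sided p-value ≈ 0.0401
Since p ≈ 0.0401 < α = 0.05, reject H0; the data support H1.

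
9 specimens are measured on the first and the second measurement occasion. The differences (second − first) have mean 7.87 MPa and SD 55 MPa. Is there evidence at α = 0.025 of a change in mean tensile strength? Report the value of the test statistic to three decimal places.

0.429

H0: μ_d = 0; H1: μ_d ≠ 0 (paired t-test on the differences, two-sided).
t = d̄/(s_d/√n) = 7.87/(55/√9) = 0.429
df = n − 1 = 8
Two-sided p-value ≈ 0.6791
Since p ≈ 0.6791 > α = 0.025, fail to reject H0; the data do not provide sufficient evidence against H0.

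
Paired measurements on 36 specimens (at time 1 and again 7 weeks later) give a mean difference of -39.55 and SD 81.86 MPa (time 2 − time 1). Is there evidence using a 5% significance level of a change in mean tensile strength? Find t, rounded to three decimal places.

H0: μ_d = 0; H1: μ_d ≠ 0 (paired t-test on the differences, two-sided).
t = d̄/(s_d/√n) = -39.55/(81.86/√36) = -2.899
df = n − 1 = 35
Two-sided p-value ≈ 0.006
Since p ≈ 0.006 < α = 0.05, reject H0; the evidence is statistically significant.

-2.899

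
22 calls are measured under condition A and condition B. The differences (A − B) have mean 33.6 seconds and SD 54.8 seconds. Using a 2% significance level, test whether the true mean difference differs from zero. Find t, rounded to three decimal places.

2.876

H0: μ_d = 0; H1: μ_d ≠ 0 (paired t-test on the differences, two-sided).
t = d̄/(s_d/√n) = 33.6/(54.8/√22) = 2.876
df = n − 1 = 21
Two-sided p-value ≈ 0.0090
Since p ≈ 0.0090 < α = 0.02, reject H0; the data support H1.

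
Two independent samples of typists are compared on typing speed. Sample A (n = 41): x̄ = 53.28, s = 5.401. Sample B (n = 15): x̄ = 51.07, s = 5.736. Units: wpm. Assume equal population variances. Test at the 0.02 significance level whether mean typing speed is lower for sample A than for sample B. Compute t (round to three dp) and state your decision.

t = 1.334; fail to reject H0

Let group 1 = sample A, group 2 = sample B. H0: μ_1 = μ_2; H1: μ_1 < μ_2 (two-sample pooled-variance t-test, left-tailed).
s_p² = [(41−1)·5.401² + (15−1)·5.736²]/(41+15−2) = 30.1381
t = (53.28 − 51.07)/√[30.1381·(1/41 + 1/15)] = 1.334
df = n₁ + n₂ − 2 = 54
p-value = P(T ≤ 1.334) ≈ 0.906
Since p ≈ 0.906 > α = 0.02, fail to reject H0; the evidence is not statistically significant.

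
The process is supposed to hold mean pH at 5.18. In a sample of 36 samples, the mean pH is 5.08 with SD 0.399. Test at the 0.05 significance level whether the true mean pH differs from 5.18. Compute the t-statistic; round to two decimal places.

H0: μ = 5.18; H1: μ ≠ 5.18 (one-sample t-test, two-sided).
t = (x̄ − μ₀)/(s/√n) = (5.08 − 5.18)/(0.399/√36) = -1.50
df = n − 1 = 35
Two-sided p-value ≈ 0.142
Since p ≈ 0.142 > α = 0.05, fail to reject H0; the data do not provide sufficient evidence against H0.

-1.50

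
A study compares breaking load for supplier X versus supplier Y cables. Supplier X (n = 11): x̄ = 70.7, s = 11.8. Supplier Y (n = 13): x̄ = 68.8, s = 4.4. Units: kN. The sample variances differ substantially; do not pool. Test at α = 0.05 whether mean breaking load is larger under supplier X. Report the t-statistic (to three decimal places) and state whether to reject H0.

t = 0.505; fail to reject H0

Let group 1 = supplier X, group 2 = supplier Y. H0: μ_1 = μ_2; H1: μ_1 > μ_2 (Welch's two-sample t-test, right-tailed).
t = (x̄_1 − x̄_2)/√(s_1²/n_1 + s_2²/n_2) = (70.7 − 68.8)/√(11.8²/11 + 4.4²/13) = 0.505
Welch–Satterthwaite df ≈ 12.35
p-value = P(T ≥ 0.505) ≈ 0.311
Since p ≈ 0.311 > α = 0.05, fail to reject H0; the evidence is not statistically significant.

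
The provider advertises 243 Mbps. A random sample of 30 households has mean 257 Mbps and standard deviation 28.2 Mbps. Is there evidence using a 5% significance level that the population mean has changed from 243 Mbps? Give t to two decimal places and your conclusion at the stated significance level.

H0: μ = 243; H1: μ ≠ 243 (one-sample t-test, two-sided).
t = (x̄ − μ₀)/(s/√n) = (257 − 243)/(28.2/√30) = 2.72
df = n − 1 = 29
Two-sided p-value ≈ 0.0109
Since p ≈ 0.0109 < α = 0.05, reject H0; the data support H1.

t = 2.72; reject H0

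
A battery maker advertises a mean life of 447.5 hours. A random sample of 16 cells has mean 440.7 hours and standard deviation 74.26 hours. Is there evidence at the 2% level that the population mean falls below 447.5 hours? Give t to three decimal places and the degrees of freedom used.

H0: μ = 447.5; H1: μ < 447.5 (one-sample t-test, left-tailed).
t = (x̄ − μ₀)/(s/√n) = (440.7 − 447.5)/(74.26/√16) = -0.366
df = n − 1 = 15
p-value = P(T ≤ -0.366) ≈ 0.360
Since p ≈ 0.360 > α = 0.02, fail to reject H0; the evidence is not statistically significant.

t = -0.366, df = 15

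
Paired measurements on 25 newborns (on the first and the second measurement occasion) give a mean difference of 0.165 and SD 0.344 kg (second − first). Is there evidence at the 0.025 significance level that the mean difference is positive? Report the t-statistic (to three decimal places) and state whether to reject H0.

t = 2.398; reject H0

H0: μ_d = 0; H1: μ_d > 0 (paired t-test on the differences, right-tailed).
t = d̄/(s_d/√n) = 0.165/(0.344/√25) = 2.398
df = n − 1 = 24
p-value = P(T ≥ 2.398) ≈ 0.012
Since p ≈ 0.012 < α = 0.025, reject H0; the evidence is statistically significant.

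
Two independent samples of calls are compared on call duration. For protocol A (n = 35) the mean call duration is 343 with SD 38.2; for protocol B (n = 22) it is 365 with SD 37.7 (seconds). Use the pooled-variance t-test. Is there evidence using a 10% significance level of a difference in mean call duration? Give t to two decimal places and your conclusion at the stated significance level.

Let group 1 = protocol A, group 2 = protocol B. H0: μ_1 = μ_2; H1: μ_1 ≠ μ_2 (two-sample pooled-variance t-test, two-sided).
s_p² = [(35−1)·38.2² + (22−1)·37.7²]/(35+22−2) = 1444.75
t = (343 − 365)/√[1444.75·(1/35 + 1/22)] = -2.13
df = n₁ + n₂ − 2 = 55
Two-sided p-value ≈ 0.038
Since p ≈ 0.038 < α = 0.1, reject H0; the evidence is statistically significant.

t = -2.13; reject H0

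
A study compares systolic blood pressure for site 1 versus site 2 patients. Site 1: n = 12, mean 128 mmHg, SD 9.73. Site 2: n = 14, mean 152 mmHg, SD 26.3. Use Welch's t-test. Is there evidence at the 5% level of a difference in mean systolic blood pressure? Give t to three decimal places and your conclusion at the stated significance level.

t = -3.171; reject H0

Let group 1 = site 1, group 2 = site 2. H0: μ_1 = μ_2; H1: μ_1 ≠ μ_2 (Welch's two-sample t-test, two-sided).
t = (x̄_1 − x̄_2)/√(s_1²/n_1 + s_2²/n_2) = (128 − 152)/√(9.73²/12 + 26.3²/14) = -3.171
Welch–Satterthwaite df ≈ 16.97
Two-sided p-value ≈ 0.0056
Since p ≈ 0.0056 < α = 0.05, reject H0; the evidence is statistically significant.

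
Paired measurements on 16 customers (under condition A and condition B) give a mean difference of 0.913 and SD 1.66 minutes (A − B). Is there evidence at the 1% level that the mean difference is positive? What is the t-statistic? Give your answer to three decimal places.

H0: μ_d = 0; H1: μ_d > 0 (paired t-test on the differences, right-tailed).
t = d̄/(s_d/√n) = 0.913/(1.66/√16) = 2.200
df = n − 1 = 15
p-value = P(T ≥ 2.200) ≈ 0.0219
Since p ≈ 0.0219 > α = 0.01, fail to reject H0; the evidence is not statistically significant.

2.200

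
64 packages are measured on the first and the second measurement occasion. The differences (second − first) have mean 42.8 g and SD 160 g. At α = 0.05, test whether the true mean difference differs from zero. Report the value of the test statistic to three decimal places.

2.140

H0: μ_d = 0; H1: μ_d ≠ 0 (paired t-test on the differences, two-sided).
t = d̄/(s_d/√n) = 42.8/(160/√64) = 2.140
df = n − 1 = 63
Two-sided p-value ≈ 0.0362
Since p ≈ 0.0362 < α = 0.05, reject H0; the data support H1.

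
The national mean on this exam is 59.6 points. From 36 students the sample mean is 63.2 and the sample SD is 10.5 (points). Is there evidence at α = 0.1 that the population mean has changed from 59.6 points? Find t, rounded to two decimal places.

2.06

H0: μ = 59.6; H1: μ ≠ 59.6 (one-sample t-test, two-sided).
t = (x̄ − μ₀)/(s/√n) = (63.2 − 59.6)/(10.5/√36) = 2.06
df = n − 1 = 35
Two-sided p-value ≈ 0.0472
Since p ≈ 0.0472 < α = 0.1, reject H0; the data support H1.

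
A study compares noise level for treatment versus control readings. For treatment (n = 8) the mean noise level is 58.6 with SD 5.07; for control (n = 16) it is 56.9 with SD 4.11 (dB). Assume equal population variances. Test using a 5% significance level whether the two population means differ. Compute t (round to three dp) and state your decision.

Let group 1 = treatment, group 2 = control. H0: μ_1 = μ_2; H1: μ_1 ≠ μ_2 (two-sample pooled-variance t-test, two-sided).
s_p² = [(8−1)·5.07² + (16−1)·4.11²]/(8+16−2) = 19.6962
t = (58.6 − 56.9)/√[19.6962·(1/8 + 1/16)] = 0.885
df = n₁ + n₂ − 2 = 22
Two-sided p-value ≈ 0.3859
Since p ≈ 0.3859 > α = 0.05, fail to reject H0; the data do not provide sufficient evidence against H0.

t = 0.885; fail to reject H0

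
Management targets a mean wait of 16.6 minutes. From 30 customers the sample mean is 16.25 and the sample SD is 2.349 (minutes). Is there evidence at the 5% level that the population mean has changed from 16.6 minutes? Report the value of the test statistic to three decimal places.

-0.816

H0: μ = 16.6; H1: μ ≠ 16.6 (one-sample t-test, two-sided).
t = (x̄ − μ₀)/(s/√n) = (16.25 − 16.6)/(2.349/√30) = -0.816
df = n − 1 = 29
Two-sided p-value ≈ 0.421
Since p ≈ 0.421 > α = 0.05, fail to reject H0; the data do not provide sufficient evidence against H0.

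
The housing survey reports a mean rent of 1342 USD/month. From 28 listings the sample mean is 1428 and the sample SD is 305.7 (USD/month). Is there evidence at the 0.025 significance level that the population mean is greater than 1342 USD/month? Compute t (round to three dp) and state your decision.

t = 1.489; fail to reject H0

H0: μ = 1342; H1: μ > 1342 (one-sample t-test, right-tailed).
t = (x̄ − μ₀)/(s/√n) = (1428 − 1342)/(305.7/√28) = 1.489
df = n − 1 = 27
p-value = P(T ≥ 1.489) ≈ 0.074
Since p ≈ 0.074 > α = 0.025, fail to reject H0; the data do not provide sufficient evidence against H0.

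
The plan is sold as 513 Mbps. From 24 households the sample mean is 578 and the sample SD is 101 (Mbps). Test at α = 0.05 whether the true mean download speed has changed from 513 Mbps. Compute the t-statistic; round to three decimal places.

H0: μ = 513; H1: μ ≠ 513 (one-sample t-test, two-sided).
t = (x̄ − μ₀)/(s/√n) = (578 − 513)/(101/√24) = 3.153
df = n − 1 = 23
Two-sided p-value ≈ 0.0045
Since p ≈ 0.0045 < α = 0.05, reject H0; the data support H1.

3.153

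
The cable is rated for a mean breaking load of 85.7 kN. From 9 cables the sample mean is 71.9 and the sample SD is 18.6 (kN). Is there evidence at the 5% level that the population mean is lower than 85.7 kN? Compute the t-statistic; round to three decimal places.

H0: μ = 85.7; H1: μ < 85.7 (one-sample t-test, left-tailed).
t = (x̄ − μ₀)/(s/√n) = (71.9 − 85.7)/(18.6/√9) = -2.226
df = n − 1 = 8
p-value = P(T ≤ -2.226) ≈ 0.0283
Since p ≈ 0.0283 < α = 0.05, reject H0; the data support H1.

-2.226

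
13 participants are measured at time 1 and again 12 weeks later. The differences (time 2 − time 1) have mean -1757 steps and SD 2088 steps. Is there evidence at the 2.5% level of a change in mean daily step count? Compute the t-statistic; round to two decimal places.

-3.03

H0: μ_d = 0; H1: μ_d ≠ 0 (paired t-test on the differences, two-sided).
t = d̄/(s_d/√n) = -1757/(2088/√13) = -3.03
df = n − 1 = 12
Two-sided p-value ≈ 0.0104
Since p ≈ 0.0104 < α = 0.025, reject H0; the evidence is statistically significant.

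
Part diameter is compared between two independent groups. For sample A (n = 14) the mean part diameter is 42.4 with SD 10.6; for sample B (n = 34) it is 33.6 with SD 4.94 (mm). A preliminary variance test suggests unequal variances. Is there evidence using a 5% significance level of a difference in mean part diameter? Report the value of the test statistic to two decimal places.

2.98

Let group 1 = sample A, group 2 = sample B. H0: μ_1 = μ_2; H1: μ_1 ≠ μ_2 (Welch's two-sample t-test, two-sided).
t = (x̄_1 − x̄_2)/√(s_1²/n_1 + s_2²/n_2) = (42.4 − 33.6)/√(10.6²/14 + 4.94²/34) = 2.98
Welch–Satterthwaite df ≈ 15.38
Two-sided p-value ≈ 0.0092
Since p ≈ 0.0092 < α = 0.05, reject H0; the evidence is statistically significant.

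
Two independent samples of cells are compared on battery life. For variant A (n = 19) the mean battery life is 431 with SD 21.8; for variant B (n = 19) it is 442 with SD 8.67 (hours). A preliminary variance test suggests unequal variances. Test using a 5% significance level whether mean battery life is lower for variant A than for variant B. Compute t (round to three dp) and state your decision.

Let group 1 = variant A, group 2 = variant B. H0: μ_1 = μ_2; H1: μ_1 < μ_2 (Welch's two-sample t-test, left-tailed).
t = (x̄_1 − x̄_2)/√(s_1²/n_1 + s_2²/n_2) = (431 − 442)/√(21.8²/19 + 8.67²/19) = -2.044
Welch–Satterthwaite df ≈ 23.56
p-value = P(T ≤ -2.044) ≈ 0.0262
Since p ≈ 0.0262 < α = 0.05, reject H0; the data support H1.

t = -2.044; reject H0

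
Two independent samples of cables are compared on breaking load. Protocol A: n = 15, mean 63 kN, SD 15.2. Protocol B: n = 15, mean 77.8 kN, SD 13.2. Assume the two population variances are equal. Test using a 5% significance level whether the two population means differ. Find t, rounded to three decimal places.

Let group 1 = protocol A, group 2 = protocol B. H0: μ_1 = μ_2; H1: μ_1 ≠ μ_2 (two-sample pooled-variance t-test, two-sided).
s_p² = [(15−1)·15.2² + (15−1)·13.2²]/(15+15−2) = 202.64
t = (63 − 77.8)/√[202.64·(1/15 + 1/15)] = -2.847
df = n₁ + n₂ − 2 = 28
Two-sided p-value ≈ 0.0082
Since p ≈ 0.0082 < α = 0.05, reject H0; the evidence is statistically significant.

-2.847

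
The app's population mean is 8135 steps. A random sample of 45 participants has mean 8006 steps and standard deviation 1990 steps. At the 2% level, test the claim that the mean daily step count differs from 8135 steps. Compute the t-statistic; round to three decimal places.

-0.435

H0: μ = 8135; H1: μ ≠ 8135 (one-sample t-test, two-sided).
t = (x̄ − μ₀)/(s/√n) = (8006 − 8135)/(1990/√45) = -0.435
df = n − 1 = 44
Two-sided p-value ≈ 0.666
Since p ≈ 0.666 > α = 0.02, fail to reject H0; the evidence is not statistically significant.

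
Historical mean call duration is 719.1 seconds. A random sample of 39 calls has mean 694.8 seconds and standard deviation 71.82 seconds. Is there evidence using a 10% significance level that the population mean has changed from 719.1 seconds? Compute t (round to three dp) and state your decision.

H0: μ = 719.1; H1: μ ≠ 719.1 (one-sample t-test, two-sided).
t = (x̄ − μ₀)/(s/√n) = (694.8 − 719.1)/(71.82/√39) = -2.113
df = n − 1 = 38
Two-sided p-value ≈ 0.041
Since p ≈ 0.041 < α = 0.1, reject H0; the evidence is statistically significant.

t = -2.113; reject H0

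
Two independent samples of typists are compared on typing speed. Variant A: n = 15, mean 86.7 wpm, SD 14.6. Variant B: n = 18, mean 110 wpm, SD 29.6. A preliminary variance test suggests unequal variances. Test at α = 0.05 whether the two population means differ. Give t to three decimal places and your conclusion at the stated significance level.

t = -2.938; reject H0

Let group 1 = variant A, group 2 = variant B. H0: μ_1 = μ_2; H1: μ_1 ≠ μ_2 (Welch's two-sample t-test, two-sided).
t = (x̄_1 − x̄_2)/√(s_1²/n_1 + s_2²/n_2) = (86.7 − 110)/√(14.6²/15 + 29.6²/18) = -2.938
Welch–Satterthwaite df ≈ 25.71
Two-sided p-value ≈ 0.007
Since p ≈ 0.007 < α = 0.05, reject H0; the evidence is statistically significant.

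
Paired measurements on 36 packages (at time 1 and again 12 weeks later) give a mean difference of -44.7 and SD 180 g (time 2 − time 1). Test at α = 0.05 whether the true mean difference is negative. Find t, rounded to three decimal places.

-1.490

H0: μ_d = 0; H1: μ_d < 0 (paired t-test on the differences, left-tailed).
t = d̄/(s_d/√n) = -44.7/(180/√36) = -1.490
df = n − 1 = 35
p-value = P(T ≤ -1.490) ≈ 0.0726
Since p ≈ 0.0726 > α = 0.05, fail to reject H0; the data do not provide sufficient evidence against H0.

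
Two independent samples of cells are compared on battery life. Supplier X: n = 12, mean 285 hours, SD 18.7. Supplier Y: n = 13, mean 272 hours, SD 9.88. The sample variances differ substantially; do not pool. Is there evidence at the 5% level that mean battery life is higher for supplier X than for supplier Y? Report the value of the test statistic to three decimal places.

Let group 1 = supplier X, group 2 = supplier Y. H0: μ_1 = μ_2; H1: μ_1 > μ_2 (Welch's two-sample t-test, right-tailed).
t = (x̄_1 − x̄_2)/√(s_1²/n_1 + s_2²/n_2) = (285 − 272)/√(18.7²/12 + 9.88²/13) = 2.147
Welch–Satterthwaite df ≈ 16.40
p-value = P(T ≥ 2.147) ≈ 0.0235
Since p ≈ 0.0235 < α = 0.05, reject H0; the data support H1.

2.147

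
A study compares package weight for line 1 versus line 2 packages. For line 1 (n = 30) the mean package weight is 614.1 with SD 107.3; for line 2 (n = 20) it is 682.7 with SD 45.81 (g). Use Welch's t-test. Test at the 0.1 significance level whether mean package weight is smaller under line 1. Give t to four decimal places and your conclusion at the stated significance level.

Let group 1 = line 1, group 2 = line 2. H0: μ_1 = μ_2; H1: μ_1 < μ_2 (Welch's two-sample t-test, left-tailed).
t = (x̄_1 − x̄_2)/√(s_1²/n_1 + s_2²/n_2) = (614.1 − 682.7)/√(107.3²/30 + 45.81²/20) = -3.1031
Welch–Satterthwaite df ≈ 42.21
p-value = P(T ≤ -3.1031) ≈ 0.0017
Since p ≈ 0.0017 < α = 0.1, reject H0; the evidence is statistically significant.

t = -3.1031; reject H0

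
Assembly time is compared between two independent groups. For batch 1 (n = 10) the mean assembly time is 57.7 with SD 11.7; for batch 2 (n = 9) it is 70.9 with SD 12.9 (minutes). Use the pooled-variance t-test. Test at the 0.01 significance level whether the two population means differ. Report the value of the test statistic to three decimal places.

-2.340

Let group 1 = batch 1, group 2 = batch 2. H0: μ_1 = μ_2; H1: μ_1 ≠ μ_2 (two-sample pooled-variance t-test, two-sided).
s_p² = [(10−1)·11.7² + (9−1)·12.9²]/(10+9−2) = 150.782
t = (57.7 − 70.9)/√[150.782·(1/10 + 1/9)] = -2.340
df = n₁ + n₂ − 2 = 17
Two-sided p-value ≈ 0.032
Since p ≈ 0.032 > α = 0.01, fail to reject H0; the evidence is not statistically significant.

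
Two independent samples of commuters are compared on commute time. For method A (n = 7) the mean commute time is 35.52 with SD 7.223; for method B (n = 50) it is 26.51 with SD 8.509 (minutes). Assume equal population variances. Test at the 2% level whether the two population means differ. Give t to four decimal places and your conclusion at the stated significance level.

t = 2.6648; reject H0

Let group 1 = method A, group 2 = method B. H0: μ_1 = μ_2; H1: μ_1 ≠ μ_2 (two-sample pooled-variance t-test, two-sided).
s_p² = [(7−1)·7.223² + (50−1)·8.509²]/(7+50−2) = 70.196
t = (35.52 − 26.51)/√[70.196·(1/7 + 1/50)] = 2.6648
df = n₁ + n₂ − 2 = 55
Two-sided p-value ≈ 0.0101
Since p ≈ 0.0101 < α = 0.02, reject H0; the evidence is statistically significant.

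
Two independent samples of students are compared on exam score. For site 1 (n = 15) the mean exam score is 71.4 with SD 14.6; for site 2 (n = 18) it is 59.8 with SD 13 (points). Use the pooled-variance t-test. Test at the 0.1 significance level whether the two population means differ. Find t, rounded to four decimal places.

Let group 1 = site 1, group 2 = site 2. H0: μ_1 = μ_2; H1: μ_1 ≠ μ_2 (two-sample pooled-variance t-test, two-sided).
s_p² = [(15−1)·14.6² + (18−1)·13²]/(15+18−2) = 188.943
t = (71.4 − 59.8)/√[188.943·(1/15 + 1/18)] = 2.4139
df = n₁ + n₂ − 2 = 31
Two-sided p-value ≈ 0.022
Since p ≈ 0.022 < α = 0.1, reject H0; the data support H1.

2.4139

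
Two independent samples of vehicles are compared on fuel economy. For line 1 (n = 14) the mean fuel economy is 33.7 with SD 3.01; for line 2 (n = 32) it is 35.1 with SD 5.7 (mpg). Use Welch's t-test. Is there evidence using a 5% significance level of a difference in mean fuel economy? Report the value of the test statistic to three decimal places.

-1.086

Let group 1 = line 1, group 2 = line 2. H0: μ_1 = μ_2; H1: μ_1 ≠ μ_2 (Welch's two-sample t-test, two-sided).
t = (x̄_1 − x̄_2)/√(s_1²/n_1 + s_2²/n_2) = (33.7 − 35.1)/√(3.01²/14 + 5.7²/32) = -1.086
Welch–Satterthwaite df ≈ 42.22
Two-sided p-value ≈ 0.284
Since p ≈ 0.284 > α = 0.05, fail to reject H0; the data do not provide sufficient evidence against H0.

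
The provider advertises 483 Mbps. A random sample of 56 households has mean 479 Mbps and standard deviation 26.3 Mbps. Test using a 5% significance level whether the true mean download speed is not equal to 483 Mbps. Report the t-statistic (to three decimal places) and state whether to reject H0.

H0: μ = 483; H1: μ ≠ 483 (one-sample t-test, two-sided).
t = (x̄ − μ₀)/(s/√n) = (479 − 483)/(26.3/√56) = -1.138
df = n − 1 = 55
Two-sided p-value ≈ 0.2600
Since p ≈ 0.2600 > α = 0.05, fail to reject H0; the data do not provide sufficient evidence against H0.

t = -1.138; fail to reject H0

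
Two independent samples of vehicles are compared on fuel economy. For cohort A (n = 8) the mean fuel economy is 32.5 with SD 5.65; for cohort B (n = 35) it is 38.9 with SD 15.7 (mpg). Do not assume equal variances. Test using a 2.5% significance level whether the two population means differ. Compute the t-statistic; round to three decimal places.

-1.927

Let group 1 = cohort A, group 2 = cohort B. H0: μ_1 = μ_2; H1: μ_1 ≠ μ_2 (Welch's two-sample t-test, two-sided).
t = (x̄_1 − x̄_2)/√(s_1²/n_1 + s_2²/n_2) = (32.5 − 38.9)/√(5.65²/8 + 15.7²/35) = -1.927
Welch–Satterthwaite df ≈ 32.60
Two-sided p-value ≈ 0.063
Since p ≈ 0.063 > α = 0.025, fail to reject H0; the evidence is not statistically significant.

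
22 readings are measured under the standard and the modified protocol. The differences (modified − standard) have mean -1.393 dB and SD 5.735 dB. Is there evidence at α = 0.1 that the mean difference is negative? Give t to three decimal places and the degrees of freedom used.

H0: μ_d = 0; H1: μ_d < 0 (paired t-test on the differences, left-tailed).
t = d̄/(s_d/√n) = -1.393/(5.735/√22) = -1.139
df = n − 1 = 21
p-value = P(T ≤ -1.139) ≈ 0.134
Since p ≈ 0.134 > α = 0.1, fail to reject H0; the data do not provide sufficient evidence against H0.

t = -1.139, df = 21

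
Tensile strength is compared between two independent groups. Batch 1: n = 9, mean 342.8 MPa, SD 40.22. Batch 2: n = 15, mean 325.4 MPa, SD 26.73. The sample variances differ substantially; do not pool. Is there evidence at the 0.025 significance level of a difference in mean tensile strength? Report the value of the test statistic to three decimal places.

Let group 1 = batch 1, group 2 = batch 2. H0: μ_1 = μ_2; H1: μ_1 ≠ μ_2 (Welch's two-sample t-test, two-sided).
t = (x̄_1 − x̄_2)/√(s_1²/n_1 + s_2²/n_2) = (342.8 − 325.4)/√(40.22²/9 + 26.73²/15) = 1.154
Welch–Satterthwaite df ≈ 12.31
Two-sided p-value ≈ 0.270
Since p ≈ 0.270 > α = 0.025, fail to reject H0; the data do not provide sufficient evidence against H0.

1.154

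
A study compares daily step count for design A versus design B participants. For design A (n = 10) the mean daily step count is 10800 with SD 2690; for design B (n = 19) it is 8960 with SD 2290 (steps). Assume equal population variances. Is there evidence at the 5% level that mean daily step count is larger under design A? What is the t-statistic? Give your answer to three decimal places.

1.938

Let group 1 = design A, group 2 = design B. H0: μ_1 = μ_2; H1: μ_1 > μ_2 (two-sample pooled-variance t-test, right-tailed).
s_p² = [(10−1)·2690² + (19−1)·2290²]/(10+19−2) = 5908100
t = (10800 − 8960)/√[5908100·(1/10 + 1/19)] = 1.938
df = n₁ + n₂ − 2 = 27
p-value = P(T ≥ 1.938) ≈ 0.032
Since p ≈ 0.032 < α = 0.05, reject H0; the data support H1.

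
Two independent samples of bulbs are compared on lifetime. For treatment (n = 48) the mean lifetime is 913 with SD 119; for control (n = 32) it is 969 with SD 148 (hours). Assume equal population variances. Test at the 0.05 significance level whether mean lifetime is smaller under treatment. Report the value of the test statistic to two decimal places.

Let group 1 = treatment, group 2 = control. H0: μ_1 = μ_2; H1: μ_1 < μ_2 (two-sample pooled-variance t-test, left-tailed).
s_p² = [(48−1)·119² + (32−1)·148²]/(48+32−2) = 17238.3
t = (913 − 969)/√[17238.3·(1/48 + 1/32)] = -1.87
df = n₁ + n₂ − 2 = 78
p-value = P(T ≤ -1.87) ≈ 0.033
Since p ≈ 0.033 < α = 0.05, reject H0; the data support H1.

-1.87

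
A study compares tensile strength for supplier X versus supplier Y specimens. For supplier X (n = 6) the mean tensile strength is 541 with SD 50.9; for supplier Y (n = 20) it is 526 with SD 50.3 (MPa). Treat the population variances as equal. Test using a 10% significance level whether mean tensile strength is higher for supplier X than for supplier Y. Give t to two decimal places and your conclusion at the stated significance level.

Let group 1 = supplier X, group 2 = supplier Y. H0: μ_1 = μ_2; H1: μ_1 > μ_2 (two-sample pooled-variance t-test, right-tailed).
s_p² = [(6−1)·50.9² + (20−1)·50.3²]/(6+20−2) = 2542.74
t = (541 − 526)/√[2542.74·(1/6 + 1/20)] = 0.64
df = n₁ + n₂ − 2 = 24
p-value = P(T ≥ 0.64) ≈ 0.2644
Since p ≈ 0.2644 > α = 0.1, fail to reject H0; the evidence is not statistically significant.

t = 0.64; fail to reject H0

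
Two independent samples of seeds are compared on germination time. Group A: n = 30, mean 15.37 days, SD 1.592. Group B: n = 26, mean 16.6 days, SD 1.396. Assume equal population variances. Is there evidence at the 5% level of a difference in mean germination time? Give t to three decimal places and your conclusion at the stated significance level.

t = -3.051; reject H0

Let group 1 = group A, group 2 = group B. H0: μ_1 = μ_2; H1: μ_1 ≠ μ_2 (two-sample pooled-variance t-test, two-sided).
s_p² = [(30−1)·1.592² + (26−1)·1.396²]/(30+26−2) = 2.26333
t = (15.37 − 16.6)/√[2.26333·(1/30 + 1/26)] = -3.051
df = n₁ + n₂ − 2 = 54
Two-sided p-value ≈ 0.0035
Since p ≈ 0.0035 < α = 0.05, reject H0; the evidence is statistically significant.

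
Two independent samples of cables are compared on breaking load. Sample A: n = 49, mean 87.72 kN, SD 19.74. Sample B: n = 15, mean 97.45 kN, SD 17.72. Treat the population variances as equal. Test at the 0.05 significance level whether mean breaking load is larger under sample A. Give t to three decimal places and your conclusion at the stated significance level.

t = -1.708; fail to reject H0

Let group 1 = sample A, group 2 = sample B. H0: μ_1 = μ_2; H1: μ_1 > μ_2 (two-sample pooled-variance t-test, right-tailed).
s_p² = [(49−1)·19.74² + (15−1)·17.72²]/(49+15−2) = 372.581
t = (87.72 − 97.45)/√[372.581·(1/49 + 1/15)] = -1.708
df = n₁ + n₂ − 2 = 62
p-value = P(T ≥ -1.708) ≈ 0.954
Since p ≈ 0.954 > α = 0.05, fail to reject H0; the data do not provide sufficient evidence against H0.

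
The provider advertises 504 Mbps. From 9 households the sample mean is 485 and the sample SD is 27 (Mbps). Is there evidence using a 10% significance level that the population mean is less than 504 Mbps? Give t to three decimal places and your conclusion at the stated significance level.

t = -2.111; reject H0

H0: μ = 504; H1: μ < 504 (one-sample t-test, left-tailed).
t = (x̄ − μ₀)/(s/√n) = (485 − 504)/(27/√9) = -2.111
df = n − 1 = 8
p-value = P(T ≤ -2.111) ≈ 0.0339
Since p ≈ 0.0339 < α = 0.1, reject H0; the evidence is statistically significant.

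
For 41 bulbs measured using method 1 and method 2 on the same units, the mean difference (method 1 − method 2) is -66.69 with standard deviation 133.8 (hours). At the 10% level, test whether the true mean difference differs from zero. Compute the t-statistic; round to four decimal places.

-3.1915

H0: μ_d = 0; H1: μ_d ≠ 0 (paired t-test on the differences, two-sided).
t = d̄/(s_d/√n) = -66.69/(133.8/√41) = -3.1915
df = n − 1 = 40
Two-sided p-value ≈ 0.0028
Since p ≈ 0.0028 < α = 0.1, reject H0; the evidence is statistically significant.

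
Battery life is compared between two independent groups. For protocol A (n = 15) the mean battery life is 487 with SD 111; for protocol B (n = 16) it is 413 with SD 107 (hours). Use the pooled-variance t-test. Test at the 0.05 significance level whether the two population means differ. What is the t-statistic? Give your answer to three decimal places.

Let group 1 = protocol A, group 2 = protocol B. H0: μ_1 = μ_2; H1: μ_1 ≠ μ_2 (two-sample pooled-variance t-test, two-sided).
s_p² = [(15−1)·111² + (16−1)·107²]/(15+16−2) = 11870
t = (487 − 413)/√[11870·(1/15 + 1/16)] = 1.890
df = n₁ + n₂ − 2 = 29
Two-sided p-value ≈ 0.069
Since p ≈ 0.069 > α = 0.05, fail to reject H0; the data do not provide sufficient evidence against H0.

1.890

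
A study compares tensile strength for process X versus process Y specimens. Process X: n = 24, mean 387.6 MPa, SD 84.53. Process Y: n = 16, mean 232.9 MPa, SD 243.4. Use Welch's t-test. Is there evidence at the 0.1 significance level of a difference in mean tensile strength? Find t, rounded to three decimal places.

2.446

Let group 1 = process X, group 2 = process Y. H0: μ_1 = μ_2; H1: μ_1 ≠ μ_2 (Welch's two-sample t-test, two-sided).
t = (x̄_1 − x̄_2)/√(s_1²/n_1 + s_2²/n_2) = (387.6 − 232.9)/√(84.53²/24 + 243.4²/16) = 2.446
Welch–Satterthwaite df ≈ 17.44
Two-sided p-value ≈ 0.025
Since p ≈ 0.025 < α = 0.1, reject H0; the evidence is statistically significant.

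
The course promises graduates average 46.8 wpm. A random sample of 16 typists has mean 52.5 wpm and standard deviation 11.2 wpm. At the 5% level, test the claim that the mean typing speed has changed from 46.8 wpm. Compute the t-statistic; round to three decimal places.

H0: μ = 46.8; H1: μ ≠ 46.8 (one-sample t-test, two-sided).
t = (x̄ − μ₀)/(s/√n) = (52.5 − 46.8)/(11.2/√16) = 2.036
df = n − 1 = 15
Two-sided p-value ≈ 0.060
Since p ≈ 0.060 > α = 0.05, fail to reject H0; the data do not provide sufficient evidence against H0.

2.036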